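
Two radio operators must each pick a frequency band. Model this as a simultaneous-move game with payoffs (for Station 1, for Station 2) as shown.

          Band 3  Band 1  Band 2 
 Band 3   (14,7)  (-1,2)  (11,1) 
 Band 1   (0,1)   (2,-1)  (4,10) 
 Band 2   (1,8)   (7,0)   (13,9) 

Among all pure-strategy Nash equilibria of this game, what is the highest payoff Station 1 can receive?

Both Band 3 is a pure NE (Station 1: 14 ≥ 1; Station 2: 7 ≥ 2). Station 1 gets 14.
Both Band 2 is a pure NE (Station 1: 13 ≥ 11; Station 2: 9 ≥ 8). Station 1 gets 13.
Every other cell has a profitable deviation for at least one player. Highest of {14, 13} is 14.

14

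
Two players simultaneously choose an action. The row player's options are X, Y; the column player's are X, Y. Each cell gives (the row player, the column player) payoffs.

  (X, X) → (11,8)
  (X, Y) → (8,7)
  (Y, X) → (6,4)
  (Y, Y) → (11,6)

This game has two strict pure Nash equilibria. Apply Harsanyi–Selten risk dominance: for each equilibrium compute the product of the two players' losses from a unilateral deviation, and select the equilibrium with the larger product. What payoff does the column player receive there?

At both X: the row player loses 11 − 6 = 5 by deviating; the column player loses 8 − 7 = 1. Product = 5·1 = 5.
At both Y: the row player loses 11 − 8 = 3 by deviating; the column player loses 6 − 4 = 2. Product = 3·2 = 6.
6 > 5, so both Y is risk-dominant. The column player's payoff there is 6.

6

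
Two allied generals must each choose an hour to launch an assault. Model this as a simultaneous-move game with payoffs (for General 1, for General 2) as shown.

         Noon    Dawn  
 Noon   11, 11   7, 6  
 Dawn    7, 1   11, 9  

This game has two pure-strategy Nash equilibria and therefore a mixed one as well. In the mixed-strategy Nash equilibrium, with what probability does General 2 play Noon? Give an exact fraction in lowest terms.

1/2

General 2's mix q on Noon must make General 1 indifferent between Noon and Dawn.
General 1's payoff from Noon: 11q + 7(1−q). From Dawn: 7q + 11(1−q).
Set equal: 4q = 4(1−q) → q = 4/8 = 1/2.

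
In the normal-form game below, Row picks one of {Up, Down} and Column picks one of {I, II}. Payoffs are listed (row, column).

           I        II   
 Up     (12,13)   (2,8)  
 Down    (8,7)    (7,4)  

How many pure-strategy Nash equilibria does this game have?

1

(Up, I): Row gets 12 (best alternative 8); Column gets 13 (best alternative 8). Neither deviates — NE.
(Down, II) is not a NE: Column would switch to I (7 > 4).
No other cell survives both best-response checks, so there is 1 pure NE.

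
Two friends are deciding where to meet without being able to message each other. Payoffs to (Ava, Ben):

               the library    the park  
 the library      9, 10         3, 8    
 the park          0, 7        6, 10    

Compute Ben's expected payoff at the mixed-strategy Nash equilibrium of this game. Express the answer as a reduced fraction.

Ava mixes with probability p on the library, chosen so Ben is indifferent: 10p + 7(1−p) = 8p + 10(1−p) gives p = 3/5.
Ben's expected payoff is 10·3/5 + 7·2/5 = 44/5.

44/5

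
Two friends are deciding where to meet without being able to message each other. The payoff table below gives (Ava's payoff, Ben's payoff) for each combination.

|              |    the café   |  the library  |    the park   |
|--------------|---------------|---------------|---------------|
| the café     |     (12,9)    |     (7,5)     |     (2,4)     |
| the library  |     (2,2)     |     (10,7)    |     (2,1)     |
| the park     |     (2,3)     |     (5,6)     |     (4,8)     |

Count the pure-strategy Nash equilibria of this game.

Both the café: Ava gets 12 (best alternative 2); Ben gets 9 (best alternative 5). Neither deviates — NE.
Both the library: Ava gets 10 (best alternative 7); Ben gets 7 (best alternative 2). Neither deviates — NE.
Both the park: Ava gets 4 (best alternative 2); Ben gets 8 (best alternative 6). Neither deviates — NE.
(the park, the library) is not a NE: Ava would switch to the library (10 > 5).
No other cell survives both best-response checks, so there are 3 pure NE.

3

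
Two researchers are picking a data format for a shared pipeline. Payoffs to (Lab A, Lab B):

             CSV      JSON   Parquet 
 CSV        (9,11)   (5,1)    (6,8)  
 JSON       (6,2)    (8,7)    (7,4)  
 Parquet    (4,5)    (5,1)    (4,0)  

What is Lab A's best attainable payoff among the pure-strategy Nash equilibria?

Both CSV is a pure NE (Lab A: 9 ≥ 6; Lab B: 11 ≥ 8). Lab A gets 9.
Both JSON is a pure NE (Lab A: 8 ≥ 5; Lab B: 7 ≥ 4). Lab A gets 8.
Every other cell has a profitable deviation for at least one player. Highest of {9, 8} is 9.

9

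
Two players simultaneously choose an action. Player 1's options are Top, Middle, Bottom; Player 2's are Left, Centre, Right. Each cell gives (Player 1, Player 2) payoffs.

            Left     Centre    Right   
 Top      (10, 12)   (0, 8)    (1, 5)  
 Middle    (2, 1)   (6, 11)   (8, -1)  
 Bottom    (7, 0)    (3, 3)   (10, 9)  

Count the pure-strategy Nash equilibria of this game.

(Top, Left): Player 1 gets 10 (best alternative 7); Player 2 gets 12 (best alternative 8). Neither deviates — NE.
(Middle, Centre): Player 1 gets 6 (best alternative 3); Player 2 gets 11 (best alternative 1). Neither deviates — NE.
(Bottom, Right): Player 1 gets 10 (best alternative 8); Player 2 gets 9 (best alternative 3). Neither deviates — NE.
(Top, Centre) is not a NE: Player 1 would switch to Middle (6 > 0).
No other cell survives both best-response checks, so there are 3 pure NE.

3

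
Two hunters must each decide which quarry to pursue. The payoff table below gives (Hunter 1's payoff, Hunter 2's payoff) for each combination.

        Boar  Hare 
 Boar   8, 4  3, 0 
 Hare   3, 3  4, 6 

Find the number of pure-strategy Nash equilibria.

2

Both Boar: Hunter 1 gets 8 (best alternative 3); Hunter 2 gets 4 (best alternative 0). Neither deviates — NE.
Both Hare: Hunter 1 gets 4 (best alternative 3); Hunter 2 gets 6 (best alternative 3). Neither deviates — NE.
(Hare, Boar) is not a NE: Hunter 1 would switch to Boar (8 > 3).
No other cell survives both best-response checks, so there are 2 pure NE.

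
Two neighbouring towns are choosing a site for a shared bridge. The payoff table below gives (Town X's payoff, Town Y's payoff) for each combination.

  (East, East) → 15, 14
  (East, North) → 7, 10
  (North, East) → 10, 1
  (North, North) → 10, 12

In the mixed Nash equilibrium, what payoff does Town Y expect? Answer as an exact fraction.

Town X mixes with probability p on East, chosen so Town Y is indifferent: 14p + 1(1−p) = 10p + 12(1−p) gives p = 11/15.
Town Y's expected payoff is 14·11/15 + 1·4/15 = 158/15.

158/15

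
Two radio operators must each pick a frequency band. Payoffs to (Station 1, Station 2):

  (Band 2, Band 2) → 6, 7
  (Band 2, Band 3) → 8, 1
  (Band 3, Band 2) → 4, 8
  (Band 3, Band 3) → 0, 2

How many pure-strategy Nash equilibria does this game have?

1

Both Band 2: Station 1 gets 6 (best alternative 4); Station 2 gets 7 (best alternative 1). Neither deviates — NE.
Both Band 3 is not a NE: Station 1 would switch to Band 2 (8 > 0).
No other cell survives both best-response checks, so there is 1 pure NE.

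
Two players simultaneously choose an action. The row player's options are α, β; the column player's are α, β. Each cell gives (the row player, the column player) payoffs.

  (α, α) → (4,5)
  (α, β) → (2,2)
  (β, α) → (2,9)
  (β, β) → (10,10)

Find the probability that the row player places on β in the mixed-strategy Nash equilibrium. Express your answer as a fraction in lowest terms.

3/4

The row player's mix p on α must make the column player indifferent between α and β.
The column player's payoff from α: 5p + 9(1−p). From β: 2p + 10(1−p).
Set equal: 3p = 1(1−p) → p = 1/4.
Probability on β is 1 − 1/4 = 3/4.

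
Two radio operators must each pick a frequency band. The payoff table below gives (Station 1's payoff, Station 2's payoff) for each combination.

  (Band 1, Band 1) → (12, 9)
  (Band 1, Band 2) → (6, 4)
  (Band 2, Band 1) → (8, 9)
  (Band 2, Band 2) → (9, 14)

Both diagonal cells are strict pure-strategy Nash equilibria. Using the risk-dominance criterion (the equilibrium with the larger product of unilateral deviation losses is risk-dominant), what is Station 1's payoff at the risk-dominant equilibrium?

12

At both Band 1: Station 1 loses 12 − 8 = 4 by deviating; Station 2 loses 9 − 4 = 5. Product = 4·5 = 20.
At both Band 2: Station 1 loses 9 − 6 = 3 by deviating; Station 2 loses 14 − 9 = 5. Product = 3·5 = 15.
20 > 15, so both Band 1 is risk-dominant. Station 1's payoff there is 12.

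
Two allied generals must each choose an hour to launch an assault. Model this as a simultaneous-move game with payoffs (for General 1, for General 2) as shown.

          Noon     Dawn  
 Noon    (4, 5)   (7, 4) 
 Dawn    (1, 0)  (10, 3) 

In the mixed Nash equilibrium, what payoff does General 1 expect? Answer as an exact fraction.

General 2 mixes with probability q on Noon, chosen so General 1 is indifferent: 4q + 7(1−q) = 1q + 10(1−q) gives q = 1/2.
General 1's expected payoff (from either row, since indifferent) is 4·1/2 + 7·1/2 = 11/2.

11/2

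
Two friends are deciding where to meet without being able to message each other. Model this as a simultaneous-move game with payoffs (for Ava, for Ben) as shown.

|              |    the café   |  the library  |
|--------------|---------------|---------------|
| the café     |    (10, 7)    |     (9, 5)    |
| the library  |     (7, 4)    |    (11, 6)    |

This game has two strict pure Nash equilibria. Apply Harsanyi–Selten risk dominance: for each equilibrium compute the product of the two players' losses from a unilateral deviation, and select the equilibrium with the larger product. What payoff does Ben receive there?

At both the café: Ava loses 10 − 7 = 3 by deviating; Ben loses 7 − 5 = 2. Product = 3·2 = 6.
At both the library: Ava loses 11 − 9 = 2 by deviating; Ben loses 6 − 4 = 2. Product = 2·2 = 4.
6 > 4, so both the café is risk-dominant. Ben's payoff there is 7.

7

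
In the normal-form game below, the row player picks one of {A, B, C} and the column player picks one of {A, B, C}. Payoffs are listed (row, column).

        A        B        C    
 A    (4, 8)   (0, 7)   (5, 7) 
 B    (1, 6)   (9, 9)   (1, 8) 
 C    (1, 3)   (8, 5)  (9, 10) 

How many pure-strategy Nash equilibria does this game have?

Both A: the row player gets 4 (best alternative 1); the column player gets 8 (best alternative 7). Neither deviates — NE.
Both B: the row player gets 9 (best alternative 8); the column player gets 9 (best alternative 8). Neither deviates — NE.
Both C: the row player gets 9 (best alternative 5); the column player gets 10 (best alternative 5). Neither deviates — NE.
(B, A) is not a NE: the row player would switch to A (4 > 1).
No other cell survives both best-response checks, so there are 3 pure NE.

3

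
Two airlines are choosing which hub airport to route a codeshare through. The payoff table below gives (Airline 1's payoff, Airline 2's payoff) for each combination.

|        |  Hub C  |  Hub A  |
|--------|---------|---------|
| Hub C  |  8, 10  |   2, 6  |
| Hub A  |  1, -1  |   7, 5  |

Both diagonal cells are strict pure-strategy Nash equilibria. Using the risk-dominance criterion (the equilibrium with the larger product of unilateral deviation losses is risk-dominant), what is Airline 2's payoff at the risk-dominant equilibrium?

5

At both Hub C: Airline 1 loses 8 − 1 = 7 by deviating; Airline 2 loses 10 − 6 = 4. Product = 7·4 = 28.
At both Hub A: Airline 1 loses 7 − 2 = 5 by deviating; Airline 2 loses 5 − (-1) = 6. Product = 5·6 = 30.
30 > 28, so both Hub A is risk-dominant. Airline 2's payoff there is 5.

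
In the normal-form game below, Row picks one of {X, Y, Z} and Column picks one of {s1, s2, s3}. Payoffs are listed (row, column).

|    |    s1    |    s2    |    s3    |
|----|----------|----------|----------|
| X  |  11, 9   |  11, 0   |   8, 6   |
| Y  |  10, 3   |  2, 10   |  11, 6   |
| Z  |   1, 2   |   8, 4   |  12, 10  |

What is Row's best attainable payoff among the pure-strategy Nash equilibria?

12

(X, s1) is a pure NE (Row: 11 ≥ 10; Column: 9 ≥ 6). Row gets 11.
(Z, s3) is a pure NE (Row: 12 ≥ 11; Column: 10 ≥ 4). Row gets 12.
Every other cell has a profitable deviation for at least one player. Highest of {11, 12} is 12.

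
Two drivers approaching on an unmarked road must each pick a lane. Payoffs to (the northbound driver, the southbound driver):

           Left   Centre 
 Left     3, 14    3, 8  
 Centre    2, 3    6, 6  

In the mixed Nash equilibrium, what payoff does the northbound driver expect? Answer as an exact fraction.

The southbound driver mixes with probability q on Left, chosen so the northbound driver is indifferent: 3q + 3(1−q) = 2q + 6(1−q) gives q = 3/4.
The northbound driver's expected payoff (from either row, since indifferent) is 3·3/4 + 3·1/4 = 3.

3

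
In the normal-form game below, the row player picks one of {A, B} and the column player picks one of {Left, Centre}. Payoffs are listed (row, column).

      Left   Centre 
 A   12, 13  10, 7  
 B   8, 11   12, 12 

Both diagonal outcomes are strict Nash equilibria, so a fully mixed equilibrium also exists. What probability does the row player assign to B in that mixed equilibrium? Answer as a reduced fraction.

6/7

The row player's mix p on A must make the column player indifferent between Left and Centre.
The column player's payoff from Left: 13p + 11(1−p). From Centre: 7p + 12(1−p).
Set equal: 6p = 1(1−p) → p = 1/7.
Probability on B is 1 − 1/7 = 6/7.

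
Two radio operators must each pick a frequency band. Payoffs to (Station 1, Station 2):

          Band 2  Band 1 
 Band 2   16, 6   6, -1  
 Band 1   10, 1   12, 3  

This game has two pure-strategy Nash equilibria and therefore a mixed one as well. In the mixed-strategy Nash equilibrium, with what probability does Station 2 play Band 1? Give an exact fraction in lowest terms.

Station 2's mix q on Band 2 must make Station 1 indifferent between Band 2 and Band 1.
Station 1's payoff from Band 2: 16q + 6(1−q). From Band 1: 10q + 12(1−q).
Set equal: 6q = 6(1−q) → q = 6/12 = 1/2.
Probability on Band 1 is 1 − 1/2 = 1/2.

1/2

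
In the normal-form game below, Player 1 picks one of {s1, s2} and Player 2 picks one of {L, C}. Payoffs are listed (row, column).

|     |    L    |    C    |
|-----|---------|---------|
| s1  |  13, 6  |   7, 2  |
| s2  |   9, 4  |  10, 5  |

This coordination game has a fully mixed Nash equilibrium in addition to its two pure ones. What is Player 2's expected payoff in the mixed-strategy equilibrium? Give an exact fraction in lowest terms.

Player 1 mixes with probability p on s1, chosen so Player 2 is indifferent: 6p + 4(1−p) = 2p + 5(1−p) gives p = 1/5.
Player 2's expected payoff is 6·1/5 + 4·4/5 = 22/5.

22/5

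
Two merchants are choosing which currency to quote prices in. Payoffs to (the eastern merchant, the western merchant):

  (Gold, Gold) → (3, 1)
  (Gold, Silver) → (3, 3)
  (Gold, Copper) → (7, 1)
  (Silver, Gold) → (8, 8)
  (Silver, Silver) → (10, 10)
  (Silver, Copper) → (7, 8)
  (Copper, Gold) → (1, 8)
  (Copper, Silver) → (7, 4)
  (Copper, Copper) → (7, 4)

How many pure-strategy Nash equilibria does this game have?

1

Both Silver: the eastern merchant gets 10 (best alternative 7); the western merchant gets 10 (best alternative 8). Neither deviates — NE.
Both Gold is not a NE: the eastern merchant would switch to Silver (8 > 3).
No other cell survives both best-response checks, so there is 1 pure NE.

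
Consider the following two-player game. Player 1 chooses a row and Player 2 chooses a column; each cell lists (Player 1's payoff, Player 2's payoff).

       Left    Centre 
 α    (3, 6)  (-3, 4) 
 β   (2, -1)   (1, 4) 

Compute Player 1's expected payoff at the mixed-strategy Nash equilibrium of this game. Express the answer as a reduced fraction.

9/5

Player 2 mixes with probability q on Left, chosen so Player 1 is indifferent: 3q + (-3)(1−q) = 2q + 1(1−q) gives q = 4/5.
Player 1's expected payoff (from either row, since indifferent) is 3·4/5 + (-3)·1/5 = 9/5.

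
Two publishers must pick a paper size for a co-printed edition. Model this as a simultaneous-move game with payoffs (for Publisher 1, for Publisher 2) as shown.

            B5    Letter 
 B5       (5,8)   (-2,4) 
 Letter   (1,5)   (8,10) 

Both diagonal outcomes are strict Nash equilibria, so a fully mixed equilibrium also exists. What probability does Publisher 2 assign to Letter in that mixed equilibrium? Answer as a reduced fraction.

Publisher 2's mix q on B5 must make Publisher 1 indifferent between B5 and Letter.
Publisher 1's payoff from B5: 5q + (-2)(1−q). From Letter: 1q + 8(1−q).
Set equal: 4q = 10(1−q) → q = 10/14 = 5/7.
Probability on Letter is 1 − 5/7 = 2/7.

2/7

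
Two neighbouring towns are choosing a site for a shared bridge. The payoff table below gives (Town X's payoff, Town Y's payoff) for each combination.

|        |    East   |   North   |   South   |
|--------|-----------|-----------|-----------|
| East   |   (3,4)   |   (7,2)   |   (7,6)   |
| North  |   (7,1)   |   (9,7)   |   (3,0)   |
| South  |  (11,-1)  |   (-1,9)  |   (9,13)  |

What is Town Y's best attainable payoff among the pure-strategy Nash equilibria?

Both North is a pure NE (Town X: 9 ≥ 7; Town Y: 7 ≥ 1). Town Y gets 7.
Both South is a pure NE (Town X: 9 ≥ 7; Town Y: 13 ≥ 9). Town Y gets 13.
Every other cell has a profitable deviation for at least one player. Highest of {7, 13} is 13.

13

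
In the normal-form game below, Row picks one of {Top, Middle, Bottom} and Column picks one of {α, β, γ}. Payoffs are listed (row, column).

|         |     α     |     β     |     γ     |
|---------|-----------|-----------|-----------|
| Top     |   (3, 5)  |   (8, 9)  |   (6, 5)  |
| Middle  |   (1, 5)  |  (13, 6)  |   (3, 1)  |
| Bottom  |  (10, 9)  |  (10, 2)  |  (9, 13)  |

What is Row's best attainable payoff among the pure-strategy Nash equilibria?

13

(Middle, β) is a pure NE (Row: 13 ≥ 10; Column: 6 ≥ 5). Row gets 13.
(Bottom, γ) is a pure NE (Row: 9 ≥ 6; Column: 13 ≥ 9). Row gets 9.
Every other cell has a profitable deviation for at least one player. Highest of {13, 9} is 13.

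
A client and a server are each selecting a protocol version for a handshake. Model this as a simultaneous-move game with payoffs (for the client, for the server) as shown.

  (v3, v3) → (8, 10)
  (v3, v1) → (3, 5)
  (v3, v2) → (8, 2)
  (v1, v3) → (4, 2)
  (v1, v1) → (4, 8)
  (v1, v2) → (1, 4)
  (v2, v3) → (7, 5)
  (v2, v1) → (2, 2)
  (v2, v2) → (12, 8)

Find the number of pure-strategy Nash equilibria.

Both v3: the client gets 8 (best alternative 7); the server gets 10 (best alternative 5). Neither deviates — NE.
Both v1: the client gets 4 (best alternative 3); the server gets 8 (best alternative 4). Neither deviates — NE.
Both v2: the client gets 12 (best alternative 8); the server gets 8 (best alternative 5). Neither deviates — NE.
(v3, v1) is not a NE: the client would switch to v1 (4 > 3).
No other cell survives both best-response checks, so there are 3 pure NE.

3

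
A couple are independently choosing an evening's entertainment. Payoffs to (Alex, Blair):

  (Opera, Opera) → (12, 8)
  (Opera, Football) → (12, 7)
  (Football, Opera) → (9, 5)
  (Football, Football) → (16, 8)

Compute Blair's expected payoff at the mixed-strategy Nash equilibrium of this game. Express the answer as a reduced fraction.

Alex mixes with probability p on Opera, chosen so Blair is indifferent: 8p + 5(1−p) = 7p + 8(1−p) gives p = 3/4.
Blair's expected payoff is 8·3/4 + 5·1/4 = 29/4.

29/4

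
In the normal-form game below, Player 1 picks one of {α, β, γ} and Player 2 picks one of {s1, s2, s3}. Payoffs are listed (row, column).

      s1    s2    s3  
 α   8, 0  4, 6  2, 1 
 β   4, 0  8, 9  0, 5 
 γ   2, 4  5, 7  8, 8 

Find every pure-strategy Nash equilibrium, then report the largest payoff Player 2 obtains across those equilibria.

(β, s2) is a pure NE (Player 1: 8 ≥ 5; Player 2: 9 ≥ 5). Player 2 gets 9.
(γ, s3) is a pure NE (Player 1: 8 ≥ 2; Player 2: 8 ≥ 7). Player 2 gets 8.
Every other cell has a profitable deviation for at least one player. Highest of {9, 8} is 9.

9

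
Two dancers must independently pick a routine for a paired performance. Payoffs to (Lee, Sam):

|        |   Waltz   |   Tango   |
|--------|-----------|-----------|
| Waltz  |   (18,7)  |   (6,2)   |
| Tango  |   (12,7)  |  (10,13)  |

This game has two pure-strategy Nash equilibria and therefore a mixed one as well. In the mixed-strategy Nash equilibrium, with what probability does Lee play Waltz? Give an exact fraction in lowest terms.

Lee's mix p on Waltz must make Sam indifferent between Waltz and Tango.
Sam's payoff from Waltz: 7p + 7(1−p). From Tango: 2p + 13(1−p).
Set equal: 5p = 6(1−p) → p = 6/11.

6/11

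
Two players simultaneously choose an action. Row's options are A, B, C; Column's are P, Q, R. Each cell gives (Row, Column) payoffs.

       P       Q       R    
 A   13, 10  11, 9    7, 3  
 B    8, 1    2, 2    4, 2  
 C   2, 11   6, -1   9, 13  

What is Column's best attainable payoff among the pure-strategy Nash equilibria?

13

(A, P) is a pure NE (Row: 13 ≥ 8; Column: 10 ≥ 9). Column gets 10.
(C, R) is a pure NE (Row: 9 ≥ 7; Column: 13 ≥ 11). Column gets 13.
Every other cell has a profitable deviation for at least one player. Highest of {10, 13} is 13.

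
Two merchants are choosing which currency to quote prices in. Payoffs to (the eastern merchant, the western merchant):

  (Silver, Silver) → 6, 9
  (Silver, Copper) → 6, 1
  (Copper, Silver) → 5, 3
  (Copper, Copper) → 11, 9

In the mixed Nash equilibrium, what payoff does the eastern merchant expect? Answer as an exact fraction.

6

The western merchant mixes with probability q on Silver, chosen so the eastern merchant is indifferent: 6q + 6(1−q) = 5q + 11(1−q) gives q = 5/6.
The eastern merchant's expected payoff (from either row, since indifferent) is 6·5/6 + 6·1/6 = 6.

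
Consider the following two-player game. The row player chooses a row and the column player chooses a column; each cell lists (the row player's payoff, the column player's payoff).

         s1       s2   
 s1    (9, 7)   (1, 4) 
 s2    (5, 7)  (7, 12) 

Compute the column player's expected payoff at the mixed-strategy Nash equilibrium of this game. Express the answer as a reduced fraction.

The row player mixes with probability p on s1, chosen so the column player is indifferent: 7p + 7(1−p) = 4p + 12(1−p) gives p = 5/8.
The column player's expected payoff is 7·5/8 + 7·3/8 = 7.

7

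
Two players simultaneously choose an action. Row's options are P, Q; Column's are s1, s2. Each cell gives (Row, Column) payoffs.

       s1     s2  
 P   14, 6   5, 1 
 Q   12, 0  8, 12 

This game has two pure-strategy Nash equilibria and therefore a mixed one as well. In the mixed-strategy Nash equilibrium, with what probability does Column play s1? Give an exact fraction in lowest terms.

Column's mix q on s1 must make Row indifferent between P and Q.
Row's payoff from P: 14q + 5(1−q). From Q: 12q + 8(1−q).
Set equal: 2q = 3(1−q) → q = 3/5.

3/5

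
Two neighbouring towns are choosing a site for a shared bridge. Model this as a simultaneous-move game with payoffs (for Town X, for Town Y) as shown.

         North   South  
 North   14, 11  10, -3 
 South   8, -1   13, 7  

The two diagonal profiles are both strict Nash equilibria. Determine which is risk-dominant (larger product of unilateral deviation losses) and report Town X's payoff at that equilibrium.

14

At both North: Town X loses 14 − 8 = 6 by deviating; Town Y loses 11 − (-3) = 14. Product = 6·14 = 84.
At both South: Town X loses 13 − 10 = 3 by deviating; Town Y loses 7 − (-1) = 8. Product = 3·8 = 24.
84 > 24, so both North is risk-dominant. Town X's payoff there is 14.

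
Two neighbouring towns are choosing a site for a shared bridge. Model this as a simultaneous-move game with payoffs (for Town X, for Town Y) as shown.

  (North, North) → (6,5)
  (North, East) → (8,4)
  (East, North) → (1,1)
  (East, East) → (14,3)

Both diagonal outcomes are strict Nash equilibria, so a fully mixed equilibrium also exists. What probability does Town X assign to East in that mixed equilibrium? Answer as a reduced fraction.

Town X's mix p on North must make Town Y indifferent between North and East.
Town Y's payoff from North: 5p + 1(1−p). From East: 4p + 3(1−p).
Set equal: 1p = 2(1−p) → p = 2/3.
Probability on East is 1 − 2/3 = 1/3.

1/3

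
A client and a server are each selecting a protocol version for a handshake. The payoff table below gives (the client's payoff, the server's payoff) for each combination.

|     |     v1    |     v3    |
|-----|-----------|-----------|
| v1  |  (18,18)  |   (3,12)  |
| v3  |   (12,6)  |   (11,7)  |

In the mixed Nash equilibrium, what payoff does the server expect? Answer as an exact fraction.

The client mixes with probability p on v1, chosen so the server is indifferent: 18p + 6(1−p) = 12p + 7(1−p) gives p = 1/7.
The server's expected payoff is 18·1/7 + 6·6/7 = 54/7.

54/7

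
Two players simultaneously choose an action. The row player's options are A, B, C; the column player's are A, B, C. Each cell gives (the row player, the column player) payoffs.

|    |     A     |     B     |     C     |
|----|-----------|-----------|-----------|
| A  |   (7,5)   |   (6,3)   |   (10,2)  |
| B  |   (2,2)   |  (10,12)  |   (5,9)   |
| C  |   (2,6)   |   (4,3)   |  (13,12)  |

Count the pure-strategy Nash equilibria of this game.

Both A: the row player gets 7 (best alternative 2); the column player gets 5 (best alternative 3). Neither deviates — NE.
Both B: the row player gets 10 (best alternative 6); the column player gets 12 (best alternative 9). Neither deviates — NE.
Both C: the row player gets 13 (best alternative 10); the column player gets 12 (best alternative 6). Neither deviates — NE.
(B, C) is not a NE: the row player would switch to C (13 > 5).
No other cell survives both best-response checks, so there are 3 pure NE.

3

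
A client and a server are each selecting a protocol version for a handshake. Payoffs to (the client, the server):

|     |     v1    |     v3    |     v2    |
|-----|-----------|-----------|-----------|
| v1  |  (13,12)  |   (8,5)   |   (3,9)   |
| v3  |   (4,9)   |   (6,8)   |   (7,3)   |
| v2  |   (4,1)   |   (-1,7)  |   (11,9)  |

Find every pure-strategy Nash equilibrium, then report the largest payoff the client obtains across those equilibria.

Both v1 is a pure NE (the client: 13 ≥ 4; the server: 12 ≥ 9). The client gets 13.
Both v2 is a pure NE (the client: 11 ≥ 7; the server: 9 ≥ 7). The client gets 11.
Every other cell has a profitable deviation for at least one player. Highest of {13, 11} is 13.

13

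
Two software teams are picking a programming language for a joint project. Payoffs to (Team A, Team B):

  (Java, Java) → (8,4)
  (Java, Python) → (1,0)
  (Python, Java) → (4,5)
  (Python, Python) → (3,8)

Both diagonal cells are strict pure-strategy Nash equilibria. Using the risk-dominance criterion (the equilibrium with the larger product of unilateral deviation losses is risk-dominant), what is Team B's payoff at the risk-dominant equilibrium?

At both Java: Team A loses 8 − 4 = 4 by deviating; Team B loses 4 − 0 = 4. Product = 4·4 = 16.
At both Python: Team A loses 3 − 1 = 2 by deviating; Team B loses 8 − 5 = 3. Product = 2·3 = 6.
16 > 6, so both Java is risk-dominant. Team B's payoff there is 4.

4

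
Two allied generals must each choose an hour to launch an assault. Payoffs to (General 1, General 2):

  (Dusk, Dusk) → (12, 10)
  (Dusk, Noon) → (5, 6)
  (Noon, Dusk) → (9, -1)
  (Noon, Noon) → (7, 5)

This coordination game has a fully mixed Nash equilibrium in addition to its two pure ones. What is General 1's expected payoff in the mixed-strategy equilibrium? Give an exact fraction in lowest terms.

General 2 mixes with probability q on Dusk, chosen so General 1 is indifferent: 12q + 5(1−q) = 9q + 7(1−q) gives q = 2/5.
General 1's expected payoff (from either row, since indifferent) is 12·2/5 + 5·3/5 = 39/5.

39/5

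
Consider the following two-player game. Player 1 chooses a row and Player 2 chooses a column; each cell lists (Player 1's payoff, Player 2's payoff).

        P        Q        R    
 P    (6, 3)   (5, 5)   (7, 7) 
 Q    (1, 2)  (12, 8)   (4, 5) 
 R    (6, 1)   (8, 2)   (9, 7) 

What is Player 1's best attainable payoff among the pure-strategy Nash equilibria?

Both Q is a pure NE (Player 1: 12 ≥ 8; Player 2: 8 ≥ 5). Player 1 gets 12.
Both R is a pure NE (Player 1: 9 ≥ 7; Player 2: 7 ≥ 2). Player 1 gets 9.
Every other cell has a profitable deviation for at least one player. Highest of {12, 9} is 12.

12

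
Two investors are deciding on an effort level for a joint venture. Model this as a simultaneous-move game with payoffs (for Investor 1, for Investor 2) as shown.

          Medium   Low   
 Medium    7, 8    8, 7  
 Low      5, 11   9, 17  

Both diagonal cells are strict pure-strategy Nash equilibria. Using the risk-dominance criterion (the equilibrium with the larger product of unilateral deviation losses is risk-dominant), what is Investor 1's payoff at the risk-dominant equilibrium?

9

At both Medium: Investor 1 loses 7 − 5 = 2 by deviating; Investor 2 loses 8 − 7 = 1. Product = 2·1 = 2.
At both Low: Investor 1 loses 9 − 8 = 1 by deviating; Investor 2 loses 17 − 11 = 6. Product = 1·6 = 6.
6 > 2, so both Low is risk-dominant. Investor 1's payoff there is 9.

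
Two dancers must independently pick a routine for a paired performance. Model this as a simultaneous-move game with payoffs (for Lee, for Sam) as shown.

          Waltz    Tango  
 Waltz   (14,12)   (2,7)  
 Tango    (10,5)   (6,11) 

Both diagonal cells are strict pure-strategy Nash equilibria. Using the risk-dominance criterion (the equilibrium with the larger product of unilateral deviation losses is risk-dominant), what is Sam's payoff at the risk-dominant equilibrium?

At both Waltz: Lee loses 14 − 10 = 4 by deviating; Sam loses 12 − 7 = 5. Product = 4·5 = 20.
At both Tango: Lee loses 6 − 2 = 4 by deviating; Sam loses 11 − 5 = 6. Product = 4·6 = 24.
24 > 20, so both Tango is risk-dominant. Sam's payoff there is 11.

11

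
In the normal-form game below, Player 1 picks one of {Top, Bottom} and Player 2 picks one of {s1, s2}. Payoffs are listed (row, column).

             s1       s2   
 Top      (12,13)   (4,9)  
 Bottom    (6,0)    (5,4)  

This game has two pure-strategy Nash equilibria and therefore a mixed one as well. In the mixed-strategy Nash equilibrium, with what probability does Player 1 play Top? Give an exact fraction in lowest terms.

Player 1's mix p on Top must make Player 2 indifferent between s1 and s2.
Player 2's payoff from s1: 13p + 0(1−p). From s2: 9p + 4(1−p).
Set equal: 4p = 4(1−p) → p = 4/8 = 1/2.

1/2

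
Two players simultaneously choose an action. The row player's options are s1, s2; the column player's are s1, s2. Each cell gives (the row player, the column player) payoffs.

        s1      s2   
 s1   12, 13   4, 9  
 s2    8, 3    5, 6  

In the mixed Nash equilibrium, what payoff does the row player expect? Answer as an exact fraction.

The column player mixes with probability q on s1, chosen so the row player is indifferent: 12q + 4(1−q) = 8q + 5(1−q) gives q = 1/5.
The row player's expected payoff (from either row, since indifferent) is 12·1/5 + 4·4/5 = 28/5.

28/5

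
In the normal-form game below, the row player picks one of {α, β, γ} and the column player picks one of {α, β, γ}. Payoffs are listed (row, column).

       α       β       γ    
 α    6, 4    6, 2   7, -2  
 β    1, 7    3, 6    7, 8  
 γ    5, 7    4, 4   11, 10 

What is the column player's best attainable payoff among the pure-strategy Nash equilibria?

10

Both α is a pure NE (the row player: 6 ≥ 5; the column player: 4 ≥ 2). The column player gets 4.
Both γ is a pure NE (the row player: 11 ≥ 7; the column player: 10 ≥ 7). The column player gets 10.
Every other cell has a profitable deviation for at least one player. Highest of {4, 10} is 10.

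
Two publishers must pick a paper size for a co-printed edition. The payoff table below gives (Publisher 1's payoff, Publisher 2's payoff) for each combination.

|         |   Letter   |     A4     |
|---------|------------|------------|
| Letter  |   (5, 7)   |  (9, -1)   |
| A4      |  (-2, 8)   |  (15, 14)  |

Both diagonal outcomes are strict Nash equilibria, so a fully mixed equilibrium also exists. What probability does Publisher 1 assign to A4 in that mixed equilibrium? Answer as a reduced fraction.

4/7

Publisher 1's mix p on Letter must make Publisher 2 indifferent between Letter and A4.
Publisher 2's payoff from Letter: 7p + 8(1−p). From A4: (-1)p + 14(1−p).
Set equal: 8p = 6(1−p) → p = 6/14 = 3/7.
Probability on A4 is 1 − 3/7 = 4/7.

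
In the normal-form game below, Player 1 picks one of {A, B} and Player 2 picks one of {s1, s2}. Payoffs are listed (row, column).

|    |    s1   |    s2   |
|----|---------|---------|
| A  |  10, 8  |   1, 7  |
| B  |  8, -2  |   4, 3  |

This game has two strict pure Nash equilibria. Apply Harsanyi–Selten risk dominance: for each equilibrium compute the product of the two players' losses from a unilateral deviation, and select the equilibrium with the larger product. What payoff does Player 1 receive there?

4

At (A, s1): Player 1 loses 10 − 8 = 2 by deviating; Player 2 loses 8 − 7 = 1. Product = 2·1 = 2.
At (B, s2): Player 1 loses 4 − 1 = 3 by deviating; Player 2 loses 3 − (-2) = 5. Product = 3·5 = 15.
15 > 2, so (B, s2) is risk-dominant. Player 1's payoff there is 4.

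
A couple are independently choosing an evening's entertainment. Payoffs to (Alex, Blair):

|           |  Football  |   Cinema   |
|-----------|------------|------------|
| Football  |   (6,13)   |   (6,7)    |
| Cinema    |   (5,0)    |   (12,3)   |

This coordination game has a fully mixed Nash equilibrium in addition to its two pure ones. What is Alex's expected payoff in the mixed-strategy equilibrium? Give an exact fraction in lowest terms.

Blair mixes with probability q on Football, chosen so Alex is indifferent: 6q + 6(1−q) = 5q + 12(1−q) gives q = 6/7.
Alex's expected payoff (from either row, since indifferent) is 6·6/7 + 6·1/7 = 6.

6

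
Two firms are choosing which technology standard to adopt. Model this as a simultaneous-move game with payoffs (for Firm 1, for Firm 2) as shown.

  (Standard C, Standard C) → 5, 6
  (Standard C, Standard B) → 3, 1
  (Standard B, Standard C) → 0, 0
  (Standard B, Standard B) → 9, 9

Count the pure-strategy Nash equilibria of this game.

2

Both Standard C: Firm 1 gets 5 (best alternative 0); Firm 2 gets 6 (best alternative 1). Neither deviates — NE.
Both Standard B: Firm 1 gets 9 (best alternative 3); Firm 2 gets 9 (best alternative 0). Neither deviates — NE.
(Standard B, Standard C) is not a NE: Firm 1 would switch to Standard C (5 > 0).
No other cell survives both best-response checks, so there are 2 pure NE.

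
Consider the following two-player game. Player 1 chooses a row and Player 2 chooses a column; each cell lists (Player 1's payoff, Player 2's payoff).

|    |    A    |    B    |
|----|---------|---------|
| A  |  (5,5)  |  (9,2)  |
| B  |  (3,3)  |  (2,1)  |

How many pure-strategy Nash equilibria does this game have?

1

Both A: Player 1 gets 5 (best alternative 3); Player 2 gets 5 (best alternative 2). Neither deviates — NE.
Both B is not a NE: Player 1 would switch to A (9 > 2).
No other cell survives both best-response checks, so there is 1 pure NE.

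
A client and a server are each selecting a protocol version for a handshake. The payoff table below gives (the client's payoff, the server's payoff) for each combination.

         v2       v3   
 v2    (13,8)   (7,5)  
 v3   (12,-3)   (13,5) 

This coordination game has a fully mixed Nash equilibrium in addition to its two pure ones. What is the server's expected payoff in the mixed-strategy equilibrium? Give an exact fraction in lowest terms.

The client mixes with probability p on v2, chosen so the server is indifferent: 8p + (-3)(1−p) = 5p + 5(1−p) gives p = 8/11.
The server's expected payoff is 8·8/11 + (-3)·3/11 = 5.

5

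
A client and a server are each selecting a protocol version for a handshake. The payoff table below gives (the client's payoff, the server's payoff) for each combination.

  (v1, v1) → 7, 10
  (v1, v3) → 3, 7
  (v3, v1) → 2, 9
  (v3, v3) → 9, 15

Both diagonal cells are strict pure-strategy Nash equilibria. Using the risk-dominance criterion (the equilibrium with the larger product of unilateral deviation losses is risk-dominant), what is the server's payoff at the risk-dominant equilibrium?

At both v1: the client loses 7 − 2 = 5 by deviating; the server loses 10 − 7 = 3. Product = 5·3 = 15.
At both v3: the client loses 9 − 3 = 6 by deviating; the server loses 15 − 9 = 6. Product = 6·6 = 36.
36 > 15, so both v3 is risk-dominant. The server's payoff there is 15.

15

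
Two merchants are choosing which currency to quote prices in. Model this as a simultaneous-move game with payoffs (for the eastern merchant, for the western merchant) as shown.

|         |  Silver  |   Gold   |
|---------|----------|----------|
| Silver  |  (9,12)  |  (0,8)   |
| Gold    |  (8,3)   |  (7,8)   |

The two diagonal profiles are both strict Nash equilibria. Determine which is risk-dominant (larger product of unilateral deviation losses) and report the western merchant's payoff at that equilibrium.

At both Silver: the eastern merchant loses 9 − 8 = 1 by deviating; the western merchant loses 12 − 8 = 4. Product = 1·4 = 4.
At both Gold: the eastern merchant loses 7 − 0 = 7 by deviating; the western merchant loses 8 − 3 = 5. Product = 7·5 = 35.
35 > 4, so both Gold is risk-dominant. The western merchant's payoff there is 8.

8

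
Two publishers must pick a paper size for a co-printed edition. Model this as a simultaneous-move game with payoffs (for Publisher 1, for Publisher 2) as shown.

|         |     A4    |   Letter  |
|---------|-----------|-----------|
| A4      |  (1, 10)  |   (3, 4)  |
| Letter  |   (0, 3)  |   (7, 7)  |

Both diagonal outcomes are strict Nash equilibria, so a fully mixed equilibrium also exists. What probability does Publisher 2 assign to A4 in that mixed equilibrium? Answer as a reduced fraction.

4/5

Publisher 2's mix q on A4 must make Publisher 1 indifferent between A4 and Letter.
Publisher 1's payoff from A4: 1q + 3(1−q). From Letter: 0q + 7(1−q).
Set equal: 1q = 4(1−q) → q = 4/5.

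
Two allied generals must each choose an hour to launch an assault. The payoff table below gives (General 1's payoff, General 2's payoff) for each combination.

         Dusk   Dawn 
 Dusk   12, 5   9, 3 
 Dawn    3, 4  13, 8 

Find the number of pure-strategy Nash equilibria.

2

Both Dusk: General 1 gets 12 (best alternative 3); General 2 gets 5 (best alternative 3). Neither deviates — NE.
Both Dawn: General 1 gets 13 (best alternative 9); General 2 gets 8 (best alternative 4). Neither deviates — NE.
(Dusk, Dawn) is not a NE: General 1 would switch to Dawn (13 > 9).
No other cell survives both best-response checks, so there are 2 pure NE.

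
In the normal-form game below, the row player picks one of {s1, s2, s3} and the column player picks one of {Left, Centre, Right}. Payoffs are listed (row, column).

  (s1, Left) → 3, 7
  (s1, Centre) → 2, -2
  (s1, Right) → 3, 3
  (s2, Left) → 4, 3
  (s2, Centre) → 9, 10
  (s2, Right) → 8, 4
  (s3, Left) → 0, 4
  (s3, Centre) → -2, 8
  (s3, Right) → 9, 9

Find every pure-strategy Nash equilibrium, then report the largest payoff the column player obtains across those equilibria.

(s2, Centre) is a pure NE (the row player: 9 ≥ 2; the column player: 10 ≥ 4). The column player gets 10.
(s3, Right) is a pure NE (the row player: 9 ≥ 8; the column player: 9 ≥ 8). The column player gets 9.
Every other cell has a profitable deviation for at least one player. Highest of {10, 9} is 10.

10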